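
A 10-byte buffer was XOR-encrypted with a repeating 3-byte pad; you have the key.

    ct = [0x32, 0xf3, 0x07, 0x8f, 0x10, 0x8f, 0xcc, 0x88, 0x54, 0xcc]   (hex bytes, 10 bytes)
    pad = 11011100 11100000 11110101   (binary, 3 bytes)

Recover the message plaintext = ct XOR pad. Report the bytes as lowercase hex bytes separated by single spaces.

The 3-byte key repeats, so the effective keystream is dc e0 f5 dc e0 f5 dc e0 f5 dc.
byte 0: 32 XOR dc = ee
byte 1: f3 XOR e0 = 13
byte 2: 07 XOR f5 = f2
byte 3: 8f XOR dc = 53
byte 4: 10 XOR e0 = f0
byte 5: 8f XOR f5 = 7a
byte 6: cc XOR dc = 10
byte 7: 88 XOR e0 = 68
byte 8: 54 XOR f5 = a1
byte 9: cc XOR dc = 10

ee 13 f2 53 f0 7a 10 68 a1 10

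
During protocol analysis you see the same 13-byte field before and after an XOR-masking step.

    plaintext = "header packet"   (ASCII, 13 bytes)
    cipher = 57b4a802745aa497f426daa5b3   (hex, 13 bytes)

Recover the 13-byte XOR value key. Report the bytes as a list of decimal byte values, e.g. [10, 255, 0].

[63, 209, 201, 102, 17, 40, 132, 231, 149, 69, 177, 192, 199]

Since cipher = plaintext ⊕ key, XORing both sides with plaintext gives key = plaintext ⊕ cipher.
104 XOR  87 =  63
101 XOR 180 = 209
 97 XOR 168 = 201
100 XOR   2 = 102
101 XOR 116 =  17
114 XOR  90 =  40
 32 XOR 164 = 132
112 XOR 151 = 231
 97 XOR 244 = 149
 99 XOR  38 =  69
107 XOR 218 = 177
101 XOR 165 = 192
116 XOR 179 = 199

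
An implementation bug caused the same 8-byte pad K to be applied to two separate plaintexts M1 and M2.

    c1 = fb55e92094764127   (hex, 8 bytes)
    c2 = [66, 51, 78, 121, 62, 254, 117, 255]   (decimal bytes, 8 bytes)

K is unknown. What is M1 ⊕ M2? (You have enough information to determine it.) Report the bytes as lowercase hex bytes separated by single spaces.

b9 66 a7 59 aa 88 34 d8

c1 ⊕ c2 = (M1 ⊕ K) ⊕ (M2 ⊕ K) = M1 ⊕ M2 — the shared key cancels under XOR.
fb ^ 42 = b9
55 ^ 33 = 66
e9 ^ 4e = a7
20 ^ 79 = 59
94 ^ 3e = aa
76 ^ fe = 88
41 ^ 75 = 34
27 ^ ff = d8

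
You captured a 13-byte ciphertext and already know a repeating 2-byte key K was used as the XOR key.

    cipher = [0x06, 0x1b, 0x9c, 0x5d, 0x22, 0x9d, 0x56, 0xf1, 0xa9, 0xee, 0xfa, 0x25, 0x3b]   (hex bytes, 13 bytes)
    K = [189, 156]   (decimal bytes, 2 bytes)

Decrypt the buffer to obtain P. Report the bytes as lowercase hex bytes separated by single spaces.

bb 87 21 c1 9f 01 eb 6d 14 72 47 b9 86

The 2-byte key repeats, so the effective keystream is bd 9c bd 9c bd 9c bd 9c bd 9c bd 9c bd.
byte 0: 06 ⊕ bd = bb
byte 1: 1b ⊕ 9c = 87
byte 2: 9c ⊕ bd = 21
byte 3: 5d ⊕ 9c = c1
byte 4: 22 ⊕ bd = 9f
byte 5: 9d ⊕ 9c = 01
byte 6: 56 ⊕ bd = eb
byte 7: f1 ⊕ 9c = 6d
byte 8: a9 ⊕ bd = 14
byte 9: ee ⊕ 9c = 72
byte 10: fa ⊕ bd = 47
byte 11: 25 ⊕ 9c = b9
byte 12: 3b ⊕ bd = 86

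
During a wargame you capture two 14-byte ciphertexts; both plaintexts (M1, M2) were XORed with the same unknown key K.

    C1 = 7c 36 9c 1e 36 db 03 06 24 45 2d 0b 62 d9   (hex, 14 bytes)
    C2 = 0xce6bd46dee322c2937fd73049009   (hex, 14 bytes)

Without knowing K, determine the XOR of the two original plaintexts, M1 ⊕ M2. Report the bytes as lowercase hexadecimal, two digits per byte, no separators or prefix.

b25d4873d8e92f2f13b85e0ff2d0

C1 ⊕ C2 = (M1 ⊕ K) ⊕ (M2 ⊕ K) = M1 ⊕ M2 — the shared key cancels under XOR.
124 xor 206 = 178
 54 xor 107 =  93
156 xor 212 =  72
 30 xor 109 = 115
 54 xor 238 = 216
219 xor  50 = 233
  3 xor  44 =  47
  6 xor  41 =  47
 36 xor  55 =  19
 69 xor 253 = 184
 45 xor 115 =  94
 11 xor   4 =  15
 98 xor 144 = 242
217 xor   9 = 208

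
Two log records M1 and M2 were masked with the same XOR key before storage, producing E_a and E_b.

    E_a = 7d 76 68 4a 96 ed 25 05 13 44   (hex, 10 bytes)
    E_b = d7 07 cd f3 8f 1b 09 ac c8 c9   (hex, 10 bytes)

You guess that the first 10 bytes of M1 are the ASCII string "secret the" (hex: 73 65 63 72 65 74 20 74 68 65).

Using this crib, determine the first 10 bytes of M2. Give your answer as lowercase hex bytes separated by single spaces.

First, E_a ⊕ E_b = (M1 ⊕ K) ⊕ (M2 ⊕ K) = M1 ⊕ M2, so the key drops out. Then M2 = (M1 ⊕ M2) ⊕ M1 over the first 10 bytes.
byte 0: (7d ^ d7) ^ 73 = aa ^ 73 = d9
byte 1: (76 ^ 07) ^ 65 = 71 ^ 65 = 14
byte 2: (68 ^ cd) ^ 63 = a5 ^ 63 = c6
byte 3: (4a ^ f3) ^ 72 = b9 ^ 72 = cb
byte 4: (96 ^ 8f) ^ 65 = 19 ^ 65 = 7c
byte 5: (ed ^ 1b) ^ 74 = f6 ^ 74 = 82
byte 6: (25 ^ 09) ^ 20 = 2c ^ 20 = 0c
byte 7: (05 ^ ac) ^ 74 = a9 ^ 74 = dd
byte 8: (13 ^ c8) ^ 68 = db ^ 68 = b3
byte 9: (44 ^ c9) ^ 65 = 8d ^ 65 = e8

d9 14 c6 cb 7c 82 0c dd b3 e8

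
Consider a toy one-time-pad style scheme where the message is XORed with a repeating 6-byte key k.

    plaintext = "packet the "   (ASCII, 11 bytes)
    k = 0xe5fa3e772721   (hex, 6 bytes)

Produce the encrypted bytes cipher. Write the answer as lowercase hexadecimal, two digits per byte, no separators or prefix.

The 6-byte key repeats, so the effective keystream is e5 fa 3e 77 27 21 e5 fa 3e 77 27.
byte 0: 70 XOR e5 = 95
byte 1: 61 XOR fa = 9b
byte 2: 63 XOR 3e = 5d
byte 3: 6b XOR 77 = 1c
byte 4: 65 XOR 27 = 42
byte 5: 74 XOR 21 = 55
byte 6: 20 XOR e5 = c5
byte 7: 74 XOR fa = 8e
byte 8: 68 XOR 3e = 56
byte 9: 65 XOR 77 = 12
byte 10: 20 XOR 27 = 07

959b5d1c4255c58e561207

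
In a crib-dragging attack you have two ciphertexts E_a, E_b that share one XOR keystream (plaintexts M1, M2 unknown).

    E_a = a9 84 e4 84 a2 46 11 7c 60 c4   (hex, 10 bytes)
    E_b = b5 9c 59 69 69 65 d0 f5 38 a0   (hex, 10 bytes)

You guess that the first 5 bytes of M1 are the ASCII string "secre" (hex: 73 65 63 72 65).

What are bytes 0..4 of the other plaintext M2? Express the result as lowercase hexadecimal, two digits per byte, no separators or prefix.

First, E_a ⊕ E_b = (M1 ⊕ K) ⊕ (M2 ⊕ K) = M1 ⊕ M2, so the key drops out. Then M2 = (M1 ⊕ M2) ⊕ M1 over the first 5 bytes.
byte 0: (a9 ⊕ b5) ⊕ 73 = 1c ⊕ 73 = 6f
byte 1: (84 ⊕ 9c) ⊕ 65 = 18 ⊕ 65 = 7d
byte 2: (e4 ⊕ 59) ⊕ 63 = bd ⊕ 63 = de
byte 3: (84 ⊕ 69) ⊕ 72 = ed ⊕ 72 = 9f
byte 4: (a2 ⊕ 69) ⊕ 65 = cb ⊕ 65 = ae

6f7dde9fae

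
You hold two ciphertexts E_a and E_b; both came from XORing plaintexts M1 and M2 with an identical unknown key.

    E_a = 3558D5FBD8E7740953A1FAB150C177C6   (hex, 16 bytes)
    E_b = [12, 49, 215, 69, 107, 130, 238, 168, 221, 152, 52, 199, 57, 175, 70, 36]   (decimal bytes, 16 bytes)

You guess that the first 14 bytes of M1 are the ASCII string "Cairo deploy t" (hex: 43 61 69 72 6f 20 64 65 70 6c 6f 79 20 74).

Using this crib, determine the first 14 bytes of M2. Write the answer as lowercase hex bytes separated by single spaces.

First, E_a ⊕ E_b = (M1 ⊕ K) ⊕ (M2 ⊕ K) = M1 ⊕ M2, so the key drops out. Then M2 = (M1 ⊕ M2) ⊕ M1 over the first 14 bytes.
byte 0: (35 XOR 0c) XOR 43 = 39 XOR 43 = 7a
byte 1: (58 XOR 31) XOR 61 = 69 XOR 61 = 08
byte 2: (d5 XOR d7) XOR 69 = 02 XOR 69 = 6b
byte 3: (fb XOR 45) XOR 72 = be XOR 72 = cc
byte 4: (d8 XOR 6b) XOR 6f = b3 XOR 6f = dc
byte 5: (e7 XOR 82) XOR 20 = 65 XOR 20 = 45
byte 6: (74 XOR ee) XOR 64 = 9a XOR 64 = fe
byte 7: (09 XOR a8) XOR 65 = a1 XOR 65 = c4
byte 8: (53 XOR dd) XOR 70 = 8e XOR 70 = fe
byte 9: (a1 XOR 98) XOR 6c = 39 XOR 6c = 55
byte 10: (fa XOR 34) XOR 6f = ce XOR 6f = a1
byte 11: (b1 XOR c7) XOR 79 = 76 XOR 79 = 0f
byte 12: (50 XOR 39) XOR 20 = 69 XOR 20 = 49
byte 13: (c1 XOR af) XOR 74 = 6e XOR 74 = 1a

7a 08 6b cc dc 45 fe c4 fe 55 a1 0f 49 1a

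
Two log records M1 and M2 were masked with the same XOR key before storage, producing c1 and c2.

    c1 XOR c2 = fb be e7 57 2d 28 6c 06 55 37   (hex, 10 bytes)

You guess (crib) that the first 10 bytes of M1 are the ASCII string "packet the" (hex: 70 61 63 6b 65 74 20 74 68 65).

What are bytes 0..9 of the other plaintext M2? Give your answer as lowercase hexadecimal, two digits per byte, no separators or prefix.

8bdf843c485c4c723d52

Since c1 ⊕ c2 = M1 ⊕ M2, XORing with the guessed M1 bytes yields the corresponding M2 bytes: M2 = (c1 ⊕ c2) ⊕ M1.
fb XOR 70 = 8b
be XOR 61 = df
e7 XOR 63 = 84
57 XOR 6b = 3c
2d XOR 65 = 48
28 XOR 74 = 5c
6c XOR 20 = 4c
06 XOR 74 = 72
55 XOR 68 = 3d
37 XOR 65 = 52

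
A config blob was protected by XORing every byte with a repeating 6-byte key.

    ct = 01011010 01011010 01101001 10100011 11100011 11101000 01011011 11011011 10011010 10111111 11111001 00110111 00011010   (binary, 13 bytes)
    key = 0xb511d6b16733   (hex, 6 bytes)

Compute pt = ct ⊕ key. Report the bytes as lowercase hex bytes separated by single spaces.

ef 4b bf 12 84 db ee ca 4c 0e 9e 04 af

The 6-byte key repeats, so the effective keystream is b5 11 d6 b1 67 33 b5 11 d6 b1 67 33 b5.
byte 0:  90 ^ 181 = 239
byte 1:  90 ^  17 =  75
byte 2: 105 ^ 214 = 191
byte 3: 163 ^ 177 =  18
byte 4: 227 ^ 103 = 132
byte 5: 232 ^  51 = 219
byte 6:  91 ^ 181 = 238
byte 7: 219 ^  17 = 202
byte 8: 154 ^ 214 =  76
byte 9: 191 ^ 177 =  14
byte 10: 249 ^ 103 = 158
byte 11:  55 ^  51 =   4
byte 12:  26 ^ 181 = 175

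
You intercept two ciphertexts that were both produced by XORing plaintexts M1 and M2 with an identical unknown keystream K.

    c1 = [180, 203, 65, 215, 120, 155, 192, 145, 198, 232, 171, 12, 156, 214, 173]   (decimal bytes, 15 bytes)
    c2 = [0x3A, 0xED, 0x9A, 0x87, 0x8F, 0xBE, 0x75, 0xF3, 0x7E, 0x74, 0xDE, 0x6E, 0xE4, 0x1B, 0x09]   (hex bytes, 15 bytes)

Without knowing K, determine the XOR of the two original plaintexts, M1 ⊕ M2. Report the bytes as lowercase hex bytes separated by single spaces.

c1 ⊕ c2 = (M1 ⊕ K) ⊕ (M2 ⊕ K) = M1 ⊕ M2 — the shared key cancels under XOR.
180 XOR  58 = 142
203 XOR 237 =  38
 65 XOR 154 = 219
215 XOR 135 =  80
120 XOR 143 = 247
155 XOR 190 =  37
192 XOR 117 = 181
145 XOR 243 =  98
198 XOR 126 = 184
232 XOR 116 = 156
171 XOR 222 = 117
 12 XOR 110 =  98
156 XOR 228 = 120
214 XOR  27 = 205
173 XOR   9 = 164

8e 26 db 50 f7 25 b5 62 b8 9c 75 62 78 cd a4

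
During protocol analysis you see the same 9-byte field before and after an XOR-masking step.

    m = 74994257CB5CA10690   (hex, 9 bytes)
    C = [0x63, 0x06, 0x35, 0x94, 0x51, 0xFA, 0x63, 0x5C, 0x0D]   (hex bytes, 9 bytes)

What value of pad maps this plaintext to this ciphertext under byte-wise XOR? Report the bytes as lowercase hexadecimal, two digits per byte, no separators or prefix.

179f77c39aa6c25a9d

Since C = m ⊕ pad, XORing both sides with m gives pad = m ⊕ C.
74 xor 63 = 17
99 xor 06 = 9f
42 xor 35 = 77
57 xor 94 = c3
cb xor 51 = 9a
5c xor fa = a6
a1 xor 63 = c2
06 xor 5c = 5a
90 xor 0d = 9d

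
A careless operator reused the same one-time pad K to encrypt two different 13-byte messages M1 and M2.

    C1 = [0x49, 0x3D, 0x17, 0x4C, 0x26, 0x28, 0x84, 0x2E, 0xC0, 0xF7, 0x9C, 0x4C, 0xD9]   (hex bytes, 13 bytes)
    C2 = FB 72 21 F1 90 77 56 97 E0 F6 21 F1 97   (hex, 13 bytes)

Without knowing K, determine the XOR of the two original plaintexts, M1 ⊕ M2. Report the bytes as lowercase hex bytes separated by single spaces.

b2 4f 36 bd b6 5f d2 b9 20 01 bd bd 4e

C1 ⊕ C2 = (M1 ⊕ K) ⊕ (M2 ⊕ K) = M1 ⊕ M2 — the shared key cancels under XOR.
 73 ⊕ 251 = 178
 61 ⊕ 114 =  79
 23 ⊕  33 =  54
 76 ⊕ 241 = 189
 38 ⊕ 144 = 182
 40 ⊕ 119 =  95
132 ⊕  86 = 210
 46 ⊕ 151 = 185
192 ⊕ 224 =  32
247 ⊕ 246 =   1
156 ⊕  33 = 189
 76 ⊕ 241 = 189
217 ⊕ 151 =  78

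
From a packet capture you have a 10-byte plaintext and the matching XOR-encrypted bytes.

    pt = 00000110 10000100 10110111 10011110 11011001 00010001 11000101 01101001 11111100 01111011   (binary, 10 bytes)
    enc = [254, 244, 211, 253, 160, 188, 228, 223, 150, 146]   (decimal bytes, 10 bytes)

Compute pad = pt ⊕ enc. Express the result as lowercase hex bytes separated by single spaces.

Since enc = pt ⊕ pad, XORing both sides with pt gives pad = pt ⊕ enc.
byte 0:   6 XOR 254 = 248
byte 1: 132 XOR 244 = 112
byte 2: 183 XOR 211 = 100
byte 3: 158 XOR 253 =  99
byte 4: 217 XOR 160 = 121
byte 5:  17 XOR 188 = 173
byte 6: 197 XOR 228 =  33
byte 7: 105 XOR 223 = 182
byte 8: 252 XOR 150 = 106
byte 9: 123 XOR 146 = 233

f8 70 64 63 79 ad 21 b6 6a e9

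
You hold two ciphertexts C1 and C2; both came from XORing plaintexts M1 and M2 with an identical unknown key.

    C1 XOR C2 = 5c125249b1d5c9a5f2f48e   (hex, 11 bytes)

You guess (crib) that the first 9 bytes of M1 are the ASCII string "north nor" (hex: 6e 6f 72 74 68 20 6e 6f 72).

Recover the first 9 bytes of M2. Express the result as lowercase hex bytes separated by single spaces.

Since C1 ⊕ C2 = M1 ⊕ M2, XORing with the guessed M1 bytes yields the corresponding M2 bytes: M2 = (C1 ⊕ C2) ⊕ M1.
byte 0: 5c XOR 6e = 32
byte 1: 12 XOR 6f = 7d
byte 2: 52 XOR 72 = 20
byte 3: 49 XOR 74 = 3d
byte 4: b1 XOR 68 = d9
byte 5: d5 XOR 20 = f5
byte 6: c9 XOR 6e = a7
byte 7: a5 XOR 6f = ca
byte 8: f2 XOR 72 = 80

32 7d 20 3d d9 f5 a7 ca 80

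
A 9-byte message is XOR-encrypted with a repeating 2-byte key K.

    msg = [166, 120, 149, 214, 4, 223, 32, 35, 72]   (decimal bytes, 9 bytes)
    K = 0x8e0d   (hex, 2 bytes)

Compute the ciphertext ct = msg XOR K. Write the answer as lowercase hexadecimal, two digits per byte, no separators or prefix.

28751bdb8ad2ae2ec6

The 2-byte key repeats, so the effective keystream is 8e 0d 8e 0d 8e 0d 8e 0d 8e.
byte 0: a6 ⊕ 8e = 28
byte 1: 78 ⊕ 0d = 75
byte 2: 95 ⊕ 8e = 1b
byte 3: d6 ⊕ 0d = db
byte 4: 04 ⊕ 8e = 8a
byte 5: df ⊕ 0d = d2
byte 6: 20 ⊕ 8e = ae
byte 7: 23 ⊕ 0d = 2e
byte 8: 48 ⊕ 8e = c6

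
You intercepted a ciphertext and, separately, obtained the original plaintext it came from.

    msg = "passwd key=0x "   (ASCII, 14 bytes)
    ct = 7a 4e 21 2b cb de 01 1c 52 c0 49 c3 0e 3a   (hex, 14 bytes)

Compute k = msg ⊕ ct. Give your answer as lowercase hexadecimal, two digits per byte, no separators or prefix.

0a2f5258bcba217737b974f3761a

Since ct = msg ⊕ k, XORing both sides with msg gives k = msg ⊕ ct.
byte 0: 70 ⊕ 7a = 0a
byte 1: 61 ⊕ 4e = 2f
byte 2: 73 ⊕ 21 = 52
byte 3: 73 ⊕ 2b = 58
byte 4: 77 ⊕ cb = bc
byte 5: 64 ⊕ de = ba
byte 6: 20 ⊕ 01 = 21
byte 7: 6b ⊕ 1c = 77
byte 8: 65 ⊕ 52 = 37
byte 9: 79 ⊕ c0 = b9
byte 10: 3d ⊕ 49 = 74
byte 11: 30 ⊕ c3 = f3
byte 12: 78 ⊕ 0e = 76
byte 13: 20 ⊕ 3a = 1a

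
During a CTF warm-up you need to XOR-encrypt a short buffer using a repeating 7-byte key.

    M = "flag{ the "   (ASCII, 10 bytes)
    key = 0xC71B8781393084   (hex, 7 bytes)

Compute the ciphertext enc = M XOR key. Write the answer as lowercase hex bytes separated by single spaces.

The 7-byte key repeats, so the effective keystream is c7 1b 87 81 39 30 84 c7 1b 87.
byte 0: 01100110 xor 11000111 = 10100001
byte 1: 01101100 xor 00011011 = 01110111
byte 2: 01100001 xor 10000111 = 11100110
byte 3: 01100111 xor 10000001 = 11100110
byte 4: 01111011 xor 00111001 = 01000010
byte 5: 00100000 xor 00110000 = 00010000
byte 6: 01110100 xor 10000100 = 11110000
byte 7: 01101000 xor 11000111 = 10101111
byte 8: 01100101 xor 00011011 = 01111110
byte 9: 00100000 xor 10000111 = 10100111

a1 77 e6 e6 42 10 f0 af 7e a7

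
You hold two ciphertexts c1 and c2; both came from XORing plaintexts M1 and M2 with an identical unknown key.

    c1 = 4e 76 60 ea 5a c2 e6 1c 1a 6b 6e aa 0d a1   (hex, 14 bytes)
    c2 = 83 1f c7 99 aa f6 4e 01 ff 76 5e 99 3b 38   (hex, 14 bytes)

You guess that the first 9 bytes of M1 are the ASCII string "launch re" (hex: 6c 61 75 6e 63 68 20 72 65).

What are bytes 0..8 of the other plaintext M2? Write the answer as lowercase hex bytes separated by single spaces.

First, c1 ⊕ c2 = (M1 ⊕ K) ⊕ (M2 ⊕ K) = M1 ⊕ M2, so the key drops out. Then M2 = (M1 ⊕ M2) ⊕ M1 over the first 9 bytes.
byte 0: (4e ^ 83) ^ 6c = cd ^ 6c = a1
byte 1: (76 ^ 1f) ^ 61 = 69 ^ 61 = 08
byte 2: (60 ^ c7) ^ 75 = a7 ^ 75 = d2
byte 3: (ea ^ 99) ^ 6e = 73 ^ 6e = 1d
byte 4: (5a ^ aa) ^ 63 = f0 ^ 63 = 93
byte 5: (c2 ^ f6) ^ 68 = 34 ^ 68 = 5c
byte 6: (e6 ^ 4e) ^ 20 = a8 ^ 20 = 88
byte 7: (1c ^ 01) ^ 72 = 1d ^ 72 = 6f
byte 8: (1a ^ ff) ^ 65 = e5 ^ 65 = 80

a1 08 d2 1d 93 5c 88 6f 80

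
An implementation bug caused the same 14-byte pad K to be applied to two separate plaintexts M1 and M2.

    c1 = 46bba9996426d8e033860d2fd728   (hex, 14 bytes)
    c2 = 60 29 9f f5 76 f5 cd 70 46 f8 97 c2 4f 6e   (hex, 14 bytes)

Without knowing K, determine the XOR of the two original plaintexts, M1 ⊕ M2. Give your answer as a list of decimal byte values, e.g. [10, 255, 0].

c1 ⊕ c2 = (M1 ⊕ K) ⊕ (M2 ⊕ K) = M1 ⊕ M2 — the shared key cancels under XOR.
byte 0: 01000110 XOR 01100000 = 00100110
byte 1: 10111011 XOR 00101001 = 10010010
byte 2: 10101001 XOR 10011111 = 00110110
byte 3: 10011001 XOR 11110101 = 01101100
byte 4: 01100100 XOR 01110110 = 00010010
byte 5: 00100110 XOR 11110101 = 11010011
byte 6: 11011000 XOR 11001101 = 00010101
byte 7: 11100000 XOR 01110000 = 10010000
byte 8: 00110011 XOR 01000110 = 01110101
byte 9: 10000110 XOR 11111000 = 01111110
byte 10: 00001101 XOR 10010111 = 10011010
byte 11: 00101111 XOR 11000010 = 11101101
byte 12: 11010111 XOR 01001111 = 10011000
byte 13: 00101000 XOR 01101110 = 01000110

[38, 146, 54, 108, 18, 211, 21, 144, 117, 126, 154, 237, 152, 70]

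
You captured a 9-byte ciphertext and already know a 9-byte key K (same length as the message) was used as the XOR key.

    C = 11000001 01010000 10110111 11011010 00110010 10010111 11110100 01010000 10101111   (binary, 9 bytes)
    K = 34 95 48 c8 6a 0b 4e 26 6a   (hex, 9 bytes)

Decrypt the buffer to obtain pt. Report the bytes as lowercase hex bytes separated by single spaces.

f5 c5 ff 12 58 9c ba 76 c5

byte 0: c1 xor 34 = f5
byte 1: 50 xor 95 = c5
byte 2: b7 xor 48 = ff
byte 3: da xor c8 = 12
byte 4: 32 xor 6a = 58
byte 5: 97 xor 0b = 9c
byte 6: f4 xor 4e = ba
byte 7: 50 xor 26 = 76
byte 8: af xor 6a = c5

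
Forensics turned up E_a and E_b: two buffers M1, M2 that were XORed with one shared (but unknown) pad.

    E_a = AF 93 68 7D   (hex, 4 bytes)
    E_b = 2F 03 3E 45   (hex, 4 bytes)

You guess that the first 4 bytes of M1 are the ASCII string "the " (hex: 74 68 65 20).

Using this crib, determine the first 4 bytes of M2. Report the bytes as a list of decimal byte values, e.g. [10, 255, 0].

[244, 248, 51, 24]

First, E_a ⊕ E_b = (M1 ⊕ K) ⊕ (M2 ⊕ K) = M1 ⊕ M2, so the key drops out. Then M2 = (M1 ⊕ M2) ⊕ M1 over the first 4 bytes.
byte 0: (af ⊕ 2f) ⊕ 74 = 80 ⊕ 74 = f4
byte 1: (93 ⊕ 03) ⊕ 68 = 90 ⊕ 68 = f8
byte 2: (68 ⊕ 3e) ⊕ 65 = 56 ⊕ 65 = 33
byte 3: (7d ⊕ 45) ⊕ 20 = 38 ⊕ 20 = 18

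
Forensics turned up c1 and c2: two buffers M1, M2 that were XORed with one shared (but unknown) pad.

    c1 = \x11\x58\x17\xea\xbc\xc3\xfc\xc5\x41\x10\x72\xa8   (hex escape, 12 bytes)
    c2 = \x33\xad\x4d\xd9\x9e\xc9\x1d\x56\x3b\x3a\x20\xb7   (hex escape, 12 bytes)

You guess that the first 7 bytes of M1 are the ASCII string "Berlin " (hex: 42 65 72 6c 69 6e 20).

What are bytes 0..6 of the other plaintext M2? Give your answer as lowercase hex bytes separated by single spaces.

60 90 28 5f 4b 64 c1

First, c1 ⊕ c2 = (M1 ⊕ K) ⊕ (M2 ⊕ K) = M1 ⊕ M2, so the key drops out. Then M2 = (M1 ⊕ M2) ⊕ M1 over the first 7 bytes.
byte 0: (11 XOR 33) XOR 42 = 22 XOR 42 = 60
byte 1: (58 XOR ad) XOR 65 = f5 XOR 65 = 90
byte 2: (17 XOR 4d) XOR 72 = 5a XOR 72 = 28
byte 3: (ea XOR d9) XOR 6c = 33 XOR 6c = 5f
byte 4: (bc XOR 9e) XOR 69 = 22 XOR 69 = 4b
byte 5: (c3 XOR c9) XOR 6e = 0a XOR 6e = 64
byte 6: (fc XOR 1d) XOR 20 = e1 XOR 20 = c1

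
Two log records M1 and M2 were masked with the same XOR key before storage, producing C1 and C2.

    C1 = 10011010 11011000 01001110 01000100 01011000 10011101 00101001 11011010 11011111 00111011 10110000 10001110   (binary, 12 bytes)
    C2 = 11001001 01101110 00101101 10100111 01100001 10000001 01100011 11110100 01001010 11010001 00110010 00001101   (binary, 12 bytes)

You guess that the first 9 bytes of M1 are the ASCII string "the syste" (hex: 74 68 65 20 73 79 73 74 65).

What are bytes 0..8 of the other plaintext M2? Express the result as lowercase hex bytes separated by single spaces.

27 de 06 c3 4a 65 39 5a f0

First, C1 ⊕ C2 = (M1 ⊕ K) ⊕ (M2 ⊕ K) = M1 ⊕ M2, so the key drops out. Then M2 = (M1 ⊕ M2) ⊕ M1 over the first 9 bytes.
byte 0: (9a ^ c9) ^ 74 = 53 ^ 74 = 27
byte 1: (d8 ^ 6e) ^ 68 = b6 ^ 68 = de
byte 2: (4e ^ 2d) ^ 65 = 63 ^ 65 = 06
byte 3: (44 ^ a7) ^ 20 = e3 ^ 20 = c3
byte 4: (58 ^ 61) ^ 73 = 39 ^ 73 = 4a
byte 5: (9d ^ 81) ^ 79 = 1c ^ 79 = 65
byte 6: (29 ^ 63) ^ 73 = 4a ^ 73 = 39
byte 7: (da ^ f4) ^ 74 = 2e ^ 74 = 5a
byte 8: (df ^ 4a) ^ 65 = 95 ^ 65 = f0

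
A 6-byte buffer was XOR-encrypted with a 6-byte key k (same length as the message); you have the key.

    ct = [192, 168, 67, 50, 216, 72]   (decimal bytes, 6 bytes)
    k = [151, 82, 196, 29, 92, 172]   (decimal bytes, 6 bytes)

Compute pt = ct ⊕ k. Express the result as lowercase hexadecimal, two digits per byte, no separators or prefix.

XOR is its own inverse, so applying the key byte-wise gives the result directly.
byte 0: 11000000 xor 10010111 = 01010111
byte 1: 10101000 xor 01010010 = 11111010
byte 2: 01000011 xor 11000100 = 10000111
byte 3: 00110010 xor 00011101 = 00101111
byte 4: 11011000 xor 01011100 = 10000100
byte 5: 01001000 xor 10101100 = 11100100

57fa872f84e4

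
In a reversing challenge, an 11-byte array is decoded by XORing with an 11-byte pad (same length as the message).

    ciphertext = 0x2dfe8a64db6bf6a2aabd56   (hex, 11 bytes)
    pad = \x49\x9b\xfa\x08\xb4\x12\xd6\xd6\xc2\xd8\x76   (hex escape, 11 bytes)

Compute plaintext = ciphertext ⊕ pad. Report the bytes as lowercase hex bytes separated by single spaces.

64 65 70 6c 6f 79 20 74 68 65 20

byte 0:  45 xor  73 = 100
byte 1: 254 xor 155 = 101
byte 2: 138 xor 250 = 112
byte 3: 100 xor   8 = 108
byte 4: 219 xor 180 = 111
byte 5: 107 xor  18 = 121
byte 6: 246 xor 214 =  32
byte 7: 162 xor 214 = 116
byte 8: 170 xor 194 = 104
byte 9: 189 xor 216 = 101
byte 10:  86 xor 118 =  32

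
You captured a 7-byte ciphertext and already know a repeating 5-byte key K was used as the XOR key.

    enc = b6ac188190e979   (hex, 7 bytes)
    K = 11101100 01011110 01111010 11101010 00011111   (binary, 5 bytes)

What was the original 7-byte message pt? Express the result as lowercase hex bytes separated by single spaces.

The 5-byte key repeats, so the effective keystream is ec 5e 7a ea 1f ec 5e.
byte 0: b6 xor ec = 5a
byte 1: ac xor 5e = f2
byte 2: 18 xor 7a = 62
byte 3: 81 xor ea = 6b
byte 4: 90 xor 1f = 8f
byte 5: e9 xor ec = 05
byte 6: 79 xor 5e = 27

5a f2 62 6b 8f 05 27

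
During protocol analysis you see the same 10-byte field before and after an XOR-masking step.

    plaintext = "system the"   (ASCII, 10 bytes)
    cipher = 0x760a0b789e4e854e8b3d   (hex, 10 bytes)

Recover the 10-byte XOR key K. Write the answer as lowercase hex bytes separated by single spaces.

05 73 78 0c fb 23 a5 3a e3 58

Since cipher = plaintext ⊕ K, XORing both sides with plaintext gives K = plaintext ⊕ cipher.
73 xor 76 = 05
79 xor 0a = 73
73 xor 0b = 78
74 xor 78 = 0c
65 xor 9e = fb
6d xor 4e = 23
20 xor 85 = a5
74 xor 4e = 3a
68 xor 8b = e3
65 xor 3d = 58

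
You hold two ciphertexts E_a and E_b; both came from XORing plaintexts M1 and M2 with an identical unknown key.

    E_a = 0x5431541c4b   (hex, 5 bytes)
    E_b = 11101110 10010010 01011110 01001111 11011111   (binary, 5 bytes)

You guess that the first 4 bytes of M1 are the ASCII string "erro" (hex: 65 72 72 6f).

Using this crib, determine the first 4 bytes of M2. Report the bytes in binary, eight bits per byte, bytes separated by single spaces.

First, E_a ⊕ E_b = (M1 ⊕ K) ⊕ (M2 ⊕ K) = M1 ⊕ M2, so the key drops out. Then M2 = (M1 ⊕ M2) ⊕ M1 over the first 4 bytes.
byte 0: (54 xor ee) xor 65 = ba xor 65 = df
byte 1: (31 xor 92) xor 72 = a3 xor 72 = d1
byte 2: (54 xor 5e) xor 72 = 0a xor 72 = 78
byte 3: (1c xor 4f) xor 6f = 53 xor 6f = 3c

11011111 11010001 01111000 00111100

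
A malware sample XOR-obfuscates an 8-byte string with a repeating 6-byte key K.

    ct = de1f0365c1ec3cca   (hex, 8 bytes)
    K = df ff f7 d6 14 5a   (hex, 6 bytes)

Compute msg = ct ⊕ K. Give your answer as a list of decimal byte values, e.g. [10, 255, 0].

[1, 224, 244, 179, 213, 182, 227, 53]

The 6-byte key repeats, so the effective keystream is df ff f7 d6 14 5a df ff.
byte 0: 11011110 XOR 11011111 = 00000001
byte 1: 00011111 XOR 11111111 = 11100000
byte 2: 00000011 XOR 11110111 = 11110100
byte 3: 01100101 XOR 11010110 = 10110011
byte 4: 11000001 XOR 00010100 = 11010101
byte 5: 11101100 XOR 01011010 = 10110110
byte 6: 00111100 XOR 11011111 = 11100011
byte 7: 11001010 XOR 11111111 = 00110101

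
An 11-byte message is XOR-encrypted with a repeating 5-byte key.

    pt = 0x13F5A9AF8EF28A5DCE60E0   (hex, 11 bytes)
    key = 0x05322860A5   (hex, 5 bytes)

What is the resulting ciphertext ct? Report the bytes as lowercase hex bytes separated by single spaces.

The 5-byte key repeats, so the effective keystream is 05 32 28 60 a5 05 32 28 60 a5 05.
byte 0: 13 XOR 05 = 16
byte 1: f5 XOR 32 = c7
byte 2: a9 XOR 28 = 81
byte 3: af XOR 60 = cf
byte 4: 8e XOR a5 = 2b
byte 5: f2 XOR 05 = f7
byte 6: 8a XOR 32 = b8
byte 7: 5d XOR 28 = 75
byte 8: ce XOR 60 = ae
byte 9: 60 XOR a5 = c5
byte 10: e0 XOR 05 = e5

16 c7 81 cf 2b f7 b8 75 ae c5 e5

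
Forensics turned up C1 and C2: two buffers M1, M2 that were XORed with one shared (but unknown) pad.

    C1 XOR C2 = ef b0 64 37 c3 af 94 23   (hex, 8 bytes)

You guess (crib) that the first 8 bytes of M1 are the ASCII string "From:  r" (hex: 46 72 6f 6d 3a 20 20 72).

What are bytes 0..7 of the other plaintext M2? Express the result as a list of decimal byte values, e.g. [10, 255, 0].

[169, 194, 11, 90, 249, 143, 180, 81]

Since C1 ⊕ C2 = M1 ⊕ M2, XORing with the guessed M1 bytes yields the corresponding M2 bytes: M2 = (C1 ⊕ C2) ⊕ M1.
ef ⊕ 46 = a9
b0 ⊕ 72 = c2
64 ⊕ 6f = 0b
37 ⊕ 6d = 5a
c3 ⊕ 3a = f9
af ⊕ 20 = 8f
94 ⊕ 20 = b4
23 ⊕ 72 = 51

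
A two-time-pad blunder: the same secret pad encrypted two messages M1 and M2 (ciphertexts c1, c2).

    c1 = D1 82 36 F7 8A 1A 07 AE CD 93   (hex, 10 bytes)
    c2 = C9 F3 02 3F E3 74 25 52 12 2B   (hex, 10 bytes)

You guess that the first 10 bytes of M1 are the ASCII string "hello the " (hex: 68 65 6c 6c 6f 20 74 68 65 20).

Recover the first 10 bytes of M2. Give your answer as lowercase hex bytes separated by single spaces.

70 14 58 a4 06 4e 56 94 ba 98

First, c1 ⊕ c2 = (M1 ⊕ K) ⊕ (M2 ⊕ K) = M1 ⊕ M2, so the key drops out. Then M2 = (M1 ⊕ M2) ⊕ M1 over the first 10 bytes.
byte 0: (d1 xor c9) xor 68 = 18 xor 68 = 70
byte 1: (82 xor f3) xor 65 = 71 xor 65 = 14
byte 2: (36 xor 02) xor 6c = 34 xor 6c = 58
byte 3: (f7 xor 3f) xor 6c = c8 xor 6c = a4
byte 4: (8a xor e3) xor 6f = 69 xor 6f = 06
byte 5: (1a xor 74) xor 20 = 6e xor 20 = 4e
byte 6: (07 xor 25) xor 74 = 22 xor 74 = 56
byte 7: (ae xor 52) xor 68 = fc xor 68 = 94
byte 8: (cd xor 12) xor 65 = df xor 65 = ba
byte 9: (93 xor 2b) xor 20 = b8 xor 20 = 98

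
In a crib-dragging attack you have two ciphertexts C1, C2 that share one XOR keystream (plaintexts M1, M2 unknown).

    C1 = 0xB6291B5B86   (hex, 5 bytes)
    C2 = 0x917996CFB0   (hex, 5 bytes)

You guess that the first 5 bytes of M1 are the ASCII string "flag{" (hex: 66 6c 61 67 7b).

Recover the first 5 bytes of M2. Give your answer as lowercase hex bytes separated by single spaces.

41 3c ec f3 4d

First, C1 ⊕ C2 = (M1 ⊕ K) ⊕ (M2 ⊕ K) = M1 ⊕ M2, so the key drops out. Then M2 = (M1 ⊕ M2) ⊕ M1 over the first 5 bytes.
byte 0: (b6 ⊕ 91) ⊕ 66 = 27 ⊕ 66 = 41
byte 1: (29 ⊕ 79) ⊕ 6c = 50 ⊕ 6c = 3c
byte 2: (1b ⊕ 96) ⊕ 61 = 8d ⊕ 61 = ec
byte 3: (5b ⊕ cf) ⊕ 67 = 94 ⊕ 67 = f3
byte 4: (86 ⊕ b0) ⊕ 7b = 36 ⊕ 7b = 4d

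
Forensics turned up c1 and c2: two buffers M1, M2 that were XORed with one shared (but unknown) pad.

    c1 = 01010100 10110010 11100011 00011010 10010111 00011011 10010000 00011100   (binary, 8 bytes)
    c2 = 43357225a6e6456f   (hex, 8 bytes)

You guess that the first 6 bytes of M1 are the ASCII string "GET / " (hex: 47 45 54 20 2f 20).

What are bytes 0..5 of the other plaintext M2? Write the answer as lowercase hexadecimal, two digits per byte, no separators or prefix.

50c2c51f1edd

First, c1 ⊕ c2 = (M1 ⊕ K) ⊕ (M2 ⊕ K) = M1 ⊕ M2, so the key drops out. Then M2 = (M1 ⊕ M2) ⊕ M1 over the first 6 bytes.
byte 0: (54 ⊕ 43) ⊕ 47 = 17 ⊕ 47 = 50
byte 1: (b2 ⊕ 35) ⊕ 45 = 87 ⊕ 45 = c2
byte 2: (e3 ⊕ 72) ⊕ 54 = 91 ⊕ 54 = c5
byte 3: (1a ⊕ 25) ⊕ 20 = 3f ⊕ 20 = 1f
byte 4: (97 ⊕ a6) ⊕ 2f = 31 ⊕ 2f = 1e
byte 5: (1b ⊕ e6) ⊕ 20 = fd ⊕ 20 = dd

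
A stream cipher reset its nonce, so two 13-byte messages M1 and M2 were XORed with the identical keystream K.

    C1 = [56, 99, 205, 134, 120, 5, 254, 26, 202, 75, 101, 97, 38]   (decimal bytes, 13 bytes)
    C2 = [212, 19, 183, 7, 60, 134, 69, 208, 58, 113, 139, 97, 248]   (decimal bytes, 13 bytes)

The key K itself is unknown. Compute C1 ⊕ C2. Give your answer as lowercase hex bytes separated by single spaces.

C1 ⊕ C2 = (M1 ⊕ K) ⊕ (M2 ⊕ K) = M1 ⊕ M2 — the shared key cancels under XOR.
byte 0: 00111000 ^ 11010100 = 11101100
byte 1: 01100011 ^ 00010011 = 01110000
byte 2: 11001101 ^ 10110111 = 01111010
byte 3: 10000110 ^ 00000111 = 10000001
byte 4: 01111000 ^ 00111100 = 01000100
byte 5: 00000101 ^ 10000110 = 10000011
byte 6: 11111110 ^ 01000101 = 10111011
byte 7: 00011010 ^ 11010000 = 11001010
byte 8: 11001010 ^ 00111010 = 11110000
byte 9: 01001011 ^ 01110001 = 00111010
byte 10: 01100101 ^ 10001011 = 11101110
byte 11: 01100001 ^ 01100001 = 00000000
byte 12: 00100110 ^ 11111000 = 11011110

ec 70 7a 81 44 83 bb ca f0 3a ee 00 de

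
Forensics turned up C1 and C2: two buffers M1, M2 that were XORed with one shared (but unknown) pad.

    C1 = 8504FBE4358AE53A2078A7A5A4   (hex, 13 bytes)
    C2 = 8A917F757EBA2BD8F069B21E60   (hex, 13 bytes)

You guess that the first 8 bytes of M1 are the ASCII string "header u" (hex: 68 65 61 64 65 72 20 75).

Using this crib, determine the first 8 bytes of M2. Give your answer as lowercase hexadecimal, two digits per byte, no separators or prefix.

67f0e5f52e42ee97

First, C1 ⊕ C2 = (M1 ⊕ K) ⊕ (M2 ⊕ K) = M1 ⊕ M2, so the key drops out. Then M2 = (M1 ⊕ M2) ⊕ M1 over the first 8 bytes.
byte 0: (85 XOR 8a) XOR 68 = 0f XOR 68 = 67
byte 1: (04 XOR 91) XOR 65 = 95 XOR 65 = f0
byte 2: (fb XOR 7f) XOR 61 = 84 XOR 61 = e5
byte 3: (e4 XOR 75) XOR 64 = 91 XOR 64 = f5
byte 4: (35 XOR 7e) XOR 65 = 4b XOR 65 = 2e
byte 5: (8a XOR ba) XOR 72 = 30 XOR 72 = 42
byte 6: (e5 XOR 2b) XOR 20 = ce XOR 20 = ee
byte 7: (3a XOR d8) XOR 75 = e2 XOR 75 = 97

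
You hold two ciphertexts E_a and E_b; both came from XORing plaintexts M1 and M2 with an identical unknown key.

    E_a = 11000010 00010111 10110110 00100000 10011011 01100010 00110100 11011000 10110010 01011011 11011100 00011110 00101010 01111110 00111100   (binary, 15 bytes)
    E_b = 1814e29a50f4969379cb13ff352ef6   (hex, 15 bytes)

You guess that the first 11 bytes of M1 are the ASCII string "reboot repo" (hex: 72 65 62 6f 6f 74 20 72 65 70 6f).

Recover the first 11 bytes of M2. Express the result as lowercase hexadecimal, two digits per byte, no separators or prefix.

a86636d5a4e28239aee0a0

First, E_a ⊕ E_b = (M1 ⊕ K) ⊕ (M2 ⊕ K) = M1 ⊕ M2, so the key drops out. Then M2 = (M1 ⊕ M2) ⊕ M1 over the first 11 bytes.
byte 0: (c2 ^ 18) ^ 72 = da ^ 72 = a8
byte 1: (17 ^ 14) ^ 65 = 03 ^ 65 = 66
byte 2: (b6 ^ e2) ^ 62 = 54 ^ 62 = 36
byte 3: (20 ^ 9a) ^ 6f = ba ^ 6f = d5
byte 4: (9b ^ 50) ^ 6f = cb ^ 6f = a4
byte 5: (62 ^ f4) ^ 74 = 96 ^ 74 = e2
byte 6: (34 ^ 96) ^ 20 = a2 ^ 20 = 82
byte 7: (d8 ^ 93) ^ 72 = 4b ^ 72 = 39
byte 8: (b2 ^ 79) ^ 65 = cb ^ 65 = ae
byte 9: (5b ^ cb) ^ 70 = 90 ^ 70 = e0
byte 10: (dc ^ 13) ^ 6f = cf ^ 6f = a0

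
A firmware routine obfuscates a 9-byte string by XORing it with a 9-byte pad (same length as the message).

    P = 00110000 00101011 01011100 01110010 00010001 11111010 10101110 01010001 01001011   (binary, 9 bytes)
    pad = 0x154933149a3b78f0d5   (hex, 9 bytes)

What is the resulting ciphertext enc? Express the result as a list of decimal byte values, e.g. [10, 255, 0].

XOR is its own inverse, so applying the key byte-wise gives the result directly.
byte 0: 30 XOR 15 = 25
byte 1: 2b XOR 49 = 62
byte 2: 5c XOR 33 = 6f
byte 3: 72 XOR 14 = 66
byte 4: 11 XOR 9a = 8b
byte 5: fa XOR 3b = c1
byte 6: ae XOR 78 = d6
byte 7: 51 XOR f0 = a1
byte 8: 4b XOR d5 = 9e

[37, 98, 111, 102, 139, 193, 214, 161, 158]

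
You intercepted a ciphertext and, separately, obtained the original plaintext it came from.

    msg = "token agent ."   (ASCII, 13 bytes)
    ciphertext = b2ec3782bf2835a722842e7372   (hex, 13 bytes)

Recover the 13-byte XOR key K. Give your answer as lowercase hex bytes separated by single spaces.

c6 83 5c e7 d1 08 54 c0 47 ea 5a 53 5c

Since ciphertext = msg ⊕ K, XORing both sides with msg gives K = msg ⊕ ciphertext.
01110100 xor 10110010 = 11000110
01101111 xor 11101100 = 10000011
01101011 xor 00110111 = 01011100
01100101 xor 10000010 = 11100111
01101110 xor 10111111 = 11010001
00100000 xor 00101000 = 00001000
01100001 xor 00110101 = 01010100
01100111 xor 10100111 = 11000000
01100101 xor 00100010 = 01000111
01101110 xor 10000100 = 11101010
01110100 xor 00101110 = 01011010
00100000 xor 01110011 = 01010011
00101110 xor 01110010 = 01011100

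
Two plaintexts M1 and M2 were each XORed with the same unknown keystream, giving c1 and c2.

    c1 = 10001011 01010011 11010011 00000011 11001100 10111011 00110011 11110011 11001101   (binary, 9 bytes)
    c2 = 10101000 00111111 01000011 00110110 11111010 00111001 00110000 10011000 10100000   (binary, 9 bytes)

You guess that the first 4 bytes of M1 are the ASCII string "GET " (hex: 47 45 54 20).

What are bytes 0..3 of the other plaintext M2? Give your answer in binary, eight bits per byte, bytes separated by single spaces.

01100100 00101001 11000100 00010101

First, c1 ⊕ c2 = (M1 ⊕ K) ⊕ (M2 ⊕ K) = M1 ⊕ M2, so the key drops out. Then M2 = (M1 ⊕ M2) ⊕ M1 over the first 4 bytes.
byte 0: (8b ^ a8) ^ 47 = 23 ^ 47 = 64
byte 1: (53 ^ 3f) ^ 45 = 6c ^ 45 = 29
byte 2: (d3 ^ 43) ^ 54 = 90 ^ 54 = c4
byte 3: (03 ^ 36) ^ 20 = 35 ^ 20 = 15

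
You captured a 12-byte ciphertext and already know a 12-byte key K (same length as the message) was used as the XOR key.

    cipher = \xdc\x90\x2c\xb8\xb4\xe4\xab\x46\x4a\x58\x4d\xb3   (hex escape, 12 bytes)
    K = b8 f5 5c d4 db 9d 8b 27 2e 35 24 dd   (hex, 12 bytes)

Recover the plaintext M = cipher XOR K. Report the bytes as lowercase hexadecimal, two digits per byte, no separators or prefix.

dc XOR b8 = 64
90 XOR f5 = 65
2c XOR 5c = 70
b8 XOR d4 = 6c
b4 XOR db = 6f
e4 XOR 9d = 79
ab XOR 8b = 20
46 XOR 27 = 61
4a XOR 2e = 64
58 XOR 35 = 6d
4d XOR 24 = 69
b3 XOR dd = 6e

6465706c6f792061646d696e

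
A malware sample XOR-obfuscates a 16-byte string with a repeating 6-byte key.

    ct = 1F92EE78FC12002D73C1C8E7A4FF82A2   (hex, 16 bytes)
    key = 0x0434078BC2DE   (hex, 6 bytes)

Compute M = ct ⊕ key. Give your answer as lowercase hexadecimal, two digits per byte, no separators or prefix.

The 6-byte key repeats, so the effective keystream is 04 34 07 8b c2 de 04 34 07 8b c2 de 04 34 07 8b.
byte 0: 00011111 xor 00000100 = 00011011
byte 1: 10010010 xor 00110100 = 10100110
byte 2: 11101110 xor 00000111 = 11101001
byte 3: 01111000 xor 10001011 = 11110011
byte 4: 11111100 xor 11000010 = 00111110
byte 5: 00010010 xor 11011110 = 11001100
byte 6: 00000000 xor 00000100 = 00000100
byte 7: 00101101 xor 00110100 = 00011001
byte 8: 01110011 xor 00000111 = 01110100
byte 9: 11000001 xor 10001011 = 01001010
byte 10: 11001000 xor 11000010 = 00001010
byte 11: 11100111 xor 11011110 = 00111001
byte 12: 10100100 xor 00000100 = 10100000
byte 13: 11111111 xor 00110100 = 11001011
byte 14: 10000010 xor 00000111 = 10000101
byte 15: 10100010 xor 10001011 = 00101001

1ba6e9f33ecc0419744a0a39a0cb8529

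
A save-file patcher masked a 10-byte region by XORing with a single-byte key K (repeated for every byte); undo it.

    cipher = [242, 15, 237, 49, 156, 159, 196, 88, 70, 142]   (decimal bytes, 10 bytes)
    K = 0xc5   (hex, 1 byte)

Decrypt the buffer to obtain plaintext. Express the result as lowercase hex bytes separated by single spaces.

The 1-byte key repeats, so the effective keystream is c5 c5 c5 c5 c5 c5 c5 c5 c5 c5.
byte 0: f2 xor c5 = 37
byte 1: 0f xor c5 = ca
byte 2: ed xor c5 = 28
byte 3: 31 xor c5 = f4
byte 4: 9c xor c5 = 59
byte 5: 9f xor c5 = 5a
byte 6: c4 xor c5 = 01
byte 7: 58 xor c5 = 9d
byte 8: 46 xor c5 = 83
byte 9: 8e xor c5 = 4b

37 ca 28 f4 59 5a 01 9d 83 4b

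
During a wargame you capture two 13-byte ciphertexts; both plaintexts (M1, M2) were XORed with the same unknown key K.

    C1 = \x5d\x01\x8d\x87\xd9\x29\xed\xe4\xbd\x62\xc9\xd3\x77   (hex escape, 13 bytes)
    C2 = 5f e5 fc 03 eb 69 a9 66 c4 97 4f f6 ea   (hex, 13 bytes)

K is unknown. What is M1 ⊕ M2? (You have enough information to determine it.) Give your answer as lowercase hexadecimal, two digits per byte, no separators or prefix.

C1 ⊕ C2 = (M1 ⊕ K) ⊕ (M2 ⊕ K) = M1 ⊕ M2 — the shared key cancels under XOR.
byte 0: 5d XOR 5f = 02
byte 1: 01 XOR e5 = e4
byte 2: 8d XOR fc = 71
byte 3: 87 XOR 03 = 84
byte 4: d9 XOR eb = 32
byte 5: 29 XOR 69 = 40
byte 6: ed XOR a9 = 44
byte 7: e4 XOR 66 = 82
byte 8: bd XOR c4 = 79
byte 9: 62 XOR 97 = f5
byte 10: c9 XOR 4f = 86
byte 11: d3 XOR f6 = 25
byte 12: 77 XOR ea = 9d

02e471843240448279f586259d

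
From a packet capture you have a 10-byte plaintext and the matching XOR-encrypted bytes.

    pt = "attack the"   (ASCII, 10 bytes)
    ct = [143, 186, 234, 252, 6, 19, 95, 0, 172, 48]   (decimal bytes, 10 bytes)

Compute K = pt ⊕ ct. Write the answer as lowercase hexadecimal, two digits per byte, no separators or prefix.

eece9e9d65787f74c455

Since ct = pt ⊕ K, XORing both sides with pt gives K = pt ⊕ ct.
61 xor 8f = ee
74 xor ba = ce
74 xor ea = 9e
61 xor fc = 9d
63 xor 06 = 65
6b xor 13 = 78
20 xor 5f = 7f
74 xor 00 = 74
68 xor ac = c4
65 xor 30 = 55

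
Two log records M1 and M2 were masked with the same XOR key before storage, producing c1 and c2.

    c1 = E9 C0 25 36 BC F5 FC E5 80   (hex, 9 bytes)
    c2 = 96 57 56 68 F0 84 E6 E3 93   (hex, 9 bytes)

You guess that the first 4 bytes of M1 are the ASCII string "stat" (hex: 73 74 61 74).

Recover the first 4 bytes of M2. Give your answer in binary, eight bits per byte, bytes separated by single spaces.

First, c1 ⊕ c2 = (M1 ⊕ K) ⊕ (M2 ⊕ K) = M1 ⊕ M2, so the key drops out. Then M2 = (M1 ⊕ M2) ⊕ M1 over the first 4 bytes.
byte 0: (e9 XOR 96) XOR 73 = 7f XOR 73 = 0c
byte 1: (c0 XOR 57) XOR 74 = 97 XOR 74 = e3
byte 2: (25 XOR 56) XOR 61 = 73 XOR 61 = 12
byte 3: (36 XOR 68) XOR 74 = 5e XOR 74 = 2a

00001100 11100011 00010010 00101010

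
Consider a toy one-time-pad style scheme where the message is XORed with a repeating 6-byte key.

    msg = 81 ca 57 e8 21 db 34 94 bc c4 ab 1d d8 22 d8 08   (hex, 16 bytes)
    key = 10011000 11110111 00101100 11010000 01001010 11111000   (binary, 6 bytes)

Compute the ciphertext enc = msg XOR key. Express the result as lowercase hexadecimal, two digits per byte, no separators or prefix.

193d7b386b23ac639014e1e540d5f4d8

The 6-byte key repeats, so the effective keystream is 98 f7 2c d0 4a f8 98 f7 2c d0 4a f8 98 f7 2c d0.
byte 0: 10000001 xor 10011000 = 00011001
byte 1: 11001010 xor 11110111 = 00111101
byte 2: 01010111 xor 00101100 = 01111011
byte 3: 11101000 xor 11010000 = 00111000
byte 4: 00100001 xor 01001010 = 01101011
byte 5: 11011011 xor 11111000 = 00100011
byte 6: 00110100 xor 10011000 = 10101100
byte 7: 10010100 xor 11110111 = 01100011
byte 8: 10111100 xor 00101100 = 10010000
byte 9: 11000100 xor 11010000 = 00010100
byte 10: 10101011 xor 01001010 = 11100001
byte 11: 00011101 xor 11111000 = 11100101
byte 12: 11011000 xor 10011000 = 01000000
byte 13: 00100010 xor 11110111 = 11010101
byte 14: 11011000 xor 00101100 = 11110100
byte 15: 00001000 xor 11010000 = 11011000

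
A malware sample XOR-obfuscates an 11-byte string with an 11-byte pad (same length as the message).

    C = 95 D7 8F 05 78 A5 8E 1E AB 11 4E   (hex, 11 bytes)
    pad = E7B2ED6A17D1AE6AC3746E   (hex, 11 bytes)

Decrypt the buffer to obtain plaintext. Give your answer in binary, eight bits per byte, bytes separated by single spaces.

XOR is its own inverse, so applying the key byte-wise gives the result directly.
95 XOR e7 = 72
d7 XOR b2 = 65
8f XOR ed = 62
05 XOR 6a = 6f
78 XOR 17 = 6f
a5 XOR d1 = 74
8e XOR ae = 20
1e XOR 6a = 74
ab XOR c3 = 68
11 XOR 74 = 65
4e XOR 6e = 20

01110010 01100101 01100010 01101111 01101111 01110100 00100000 01110100 01101000 01100101 00100000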